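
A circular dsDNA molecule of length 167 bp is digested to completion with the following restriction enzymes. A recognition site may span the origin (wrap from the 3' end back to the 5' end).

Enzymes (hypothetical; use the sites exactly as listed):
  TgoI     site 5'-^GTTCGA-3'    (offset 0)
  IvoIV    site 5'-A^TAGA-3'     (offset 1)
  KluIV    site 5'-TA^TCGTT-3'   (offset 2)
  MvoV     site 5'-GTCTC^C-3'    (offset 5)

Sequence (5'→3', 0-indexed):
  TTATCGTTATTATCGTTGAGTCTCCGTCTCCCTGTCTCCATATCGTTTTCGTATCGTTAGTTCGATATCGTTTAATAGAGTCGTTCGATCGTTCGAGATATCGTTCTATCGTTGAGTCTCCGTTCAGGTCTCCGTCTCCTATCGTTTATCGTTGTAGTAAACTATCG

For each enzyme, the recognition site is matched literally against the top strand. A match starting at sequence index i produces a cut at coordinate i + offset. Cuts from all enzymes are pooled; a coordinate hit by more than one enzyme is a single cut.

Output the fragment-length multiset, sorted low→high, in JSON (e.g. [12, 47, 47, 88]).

[3,4,6,6,6,6,7,7,8,8,8,8,8,9,10,11,12,12,12,16]

Per-enzyme occurrences:
  TgoI GTTCGA/0: at [59, 82, 90] ⇒ [59, 82, 90]
  IvoIV ATAGA/1: at [74] ⇒ [75]
  KluIV TATCGTT/2: at [1, 10, 40, 51, 65, 98, 106, 139, 146, 162] ⇒ [3, 12, 42, 53, 67, 100, 108, 141, 148, 164]
  MvoV GTCTCC/5: at [19, 25, 33, 115, 127, 133] ⇒ [24, 30, 38, 120, 132, 138]

All cut coordinates (distinct, sorted): [3, 12, 24, 30, 38, 42, 53, 59, 67, 75, 82, 90, 100, 108, 120, 132, 138, 141, 148, 164]

Fragments:
  3→12: 9 bp
  12→24: 12 bp
  24→30: 6 bp
  30→38: 8 bp
  38→42: 4 bp
  42→53: 11 bp
  53→59: 6 bp
  59→67: 8 bp
  67→75: 8 bp
  75→82: 7 bp
  82→90: 8 bp
  90→100: 10 bp
  100→108: 8 bp
  108→120: 12 bp
  120→132: 12 bp
  132→138: 6 bp
  138→141: 3 bp
  141→148: 7 bp
  148→164: 16 bp
  164→3 (wrap): 167-164+3 = 6 bp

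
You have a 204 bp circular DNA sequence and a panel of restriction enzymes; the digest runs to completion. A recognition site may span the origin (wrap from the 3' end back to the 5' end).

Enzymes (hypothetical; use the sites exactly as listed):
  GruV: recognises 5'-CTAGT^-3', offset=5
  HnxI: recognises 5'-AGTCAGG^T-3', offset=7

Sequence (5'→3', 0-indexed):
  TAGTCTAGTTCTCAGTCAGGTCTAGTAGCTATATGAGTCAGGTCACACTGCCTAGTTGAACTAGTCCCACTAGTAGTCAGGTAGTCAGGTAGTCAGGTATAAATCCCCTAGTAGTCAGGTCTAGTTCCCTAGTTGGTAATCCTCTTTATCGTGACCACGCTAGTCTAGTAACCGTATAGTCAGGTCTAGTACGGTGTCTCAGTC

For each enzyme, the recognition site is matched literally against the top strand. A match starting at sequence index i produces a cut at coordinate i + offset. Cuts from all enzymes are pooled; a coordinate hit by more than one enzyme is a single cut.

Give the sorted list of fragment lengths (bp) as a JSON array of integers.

Scan for sites:
  GruV CTAGT/5: at [4, 21, 51, 60, 69, 107, 120, 128, 159, 164, 185, 203] ⇒ [4, 9, 26, 56, 65, 74, 112, 125, 133, 164, 169, 190]
  HnxI AGTCAGGT/7: at [13, 35, 74, 82, 90, 112, 177] ⇒ [20, 42, 81, 89, 97, 119, 184]

All cut coordinates (distinct, sorted): [4, 9, 20, 26, 42, 56, 65, 74, 81, 89, 97, 112, 119, 125, 133, 164, 169, 184, 190]

Fragment lengths:
  4→9: 5 bp
  9→20: 11 bp
  20→26: 6 bp
  26→42: 16 bp
  42→56: 14 bp
  56→65: 9 bp
  65→74: 9 bp
  74→81: 7 bp
  81→89: 8 bp
  89→97: 8 bp
  97→112: 15 bp
  112→119: 7 bp
  119→125: 6 bp
  125→133: 8 bp
  133→164: 31 bp
  164→169: 5 bp
  169→184: 15 bp
  184→190: 6 bp
  190→4 (wrap): 204-190+4 = 18 bp

[5,5,6,6,6,7,7,8,8,8,9,9,11,14,15,15,16,18,31]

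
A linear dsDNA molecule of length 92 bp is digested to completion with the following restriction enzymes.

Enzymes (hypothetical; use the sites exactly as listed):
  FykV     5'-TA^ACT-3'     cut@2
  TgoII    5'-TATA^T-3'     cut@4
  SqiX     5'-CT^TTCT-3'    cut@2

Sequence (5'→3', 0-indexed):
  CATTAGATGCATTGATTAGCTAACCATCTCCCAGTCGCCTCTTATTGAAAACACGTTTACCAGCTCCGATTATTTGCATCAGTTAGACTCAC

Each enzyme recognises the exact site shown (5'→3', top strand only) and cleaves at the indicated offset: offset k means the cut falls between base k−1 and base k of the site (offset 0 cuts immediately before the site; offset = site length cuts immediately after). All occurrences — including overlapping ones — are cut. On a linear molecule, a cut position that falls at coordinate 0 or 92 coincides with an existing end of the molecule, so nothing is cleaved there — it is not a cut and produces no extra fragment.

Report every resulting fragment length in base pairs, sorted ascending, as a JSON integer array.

Per-enzyme occurrences:
  FykV (TAACT, off=2): no sites
  TgoII (TATAT, off=4): no sites
  SqiX (CTTTCT, off=2): no sites

All cut coordinates (distinct, sorted): ∅

Fragments:
  no cuts → one linear fragment of 92 bp

[92]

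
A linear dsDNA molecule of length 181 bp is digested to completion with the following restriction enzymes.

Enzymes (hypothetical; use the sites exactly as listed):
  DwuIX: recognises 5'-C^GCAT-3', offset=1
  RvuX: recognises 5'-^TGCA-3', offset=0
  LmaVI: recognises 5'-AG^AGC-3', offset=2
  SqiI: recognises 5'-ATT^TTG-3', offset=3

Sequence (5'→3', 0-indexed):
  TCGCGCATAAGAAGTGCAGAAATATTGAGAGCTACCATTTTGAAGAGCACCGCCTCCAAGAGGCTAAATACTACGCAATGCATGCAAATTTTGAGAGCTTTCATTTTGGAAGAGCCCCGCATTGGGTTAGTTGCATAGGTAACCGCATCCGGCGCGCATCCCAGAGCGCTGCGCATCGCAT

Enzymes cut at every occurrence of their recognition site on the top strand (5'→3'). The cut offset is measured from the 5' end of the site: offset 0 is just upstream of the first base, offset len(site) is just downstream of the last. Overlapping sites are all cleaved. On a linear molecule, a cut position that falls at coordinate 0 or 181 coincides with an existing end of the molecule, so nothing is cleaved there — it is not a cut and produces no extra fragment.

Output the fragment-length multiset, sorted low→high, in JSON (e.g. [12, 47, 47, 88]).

Site scan:
  DwuIX CGCAT/1: at [3, 117, 143, 154, 171, 176] ⇒ [4, 118, 144, 155, 172, 177]
  RvuX TGCA/0: at [14, 78, 82, 131] ⇒ [14, 78, 82, 131]
  LmaVI AGAGC/2: at [27, 43, 93, 110, 162] ⇒ [29, 45, 95, 112, 164]
  SqiI ATTTTG/3: at [36, 87, 102] ⇒ [39, 90, 105]

Pooled cuts: [4, 14, 29, 39, 45, 78, 82, 90, 95, 105, 112, 118, 131, 144, 155, 164, 172, 177]

Fragment lengths:
  [0,4): 4 bp
  [4,14): 10 bp
  [14,29): 15 bp
  [29,39): 10 bp
  [39,45): 6 bp
  [45,78): 33 bp
  [78,82): 4 bp
  [82,90): 8 bp
  [90,95): 5 bp
  [95,105): 10 bp
  [105,112): 7 bp
  [112,118): 6 bp
  [118,131): 13 bp
  [131,144): 13 bp
  [144,155): 11 bp
  [155,164): 9 bp
  [164,172): 8 bp
  [172,177): 5 bp
  [177,181): 4 bp

[4,4,4,5,5,6,6,7,8,8,9,10,10,10,11,13,13,15,33]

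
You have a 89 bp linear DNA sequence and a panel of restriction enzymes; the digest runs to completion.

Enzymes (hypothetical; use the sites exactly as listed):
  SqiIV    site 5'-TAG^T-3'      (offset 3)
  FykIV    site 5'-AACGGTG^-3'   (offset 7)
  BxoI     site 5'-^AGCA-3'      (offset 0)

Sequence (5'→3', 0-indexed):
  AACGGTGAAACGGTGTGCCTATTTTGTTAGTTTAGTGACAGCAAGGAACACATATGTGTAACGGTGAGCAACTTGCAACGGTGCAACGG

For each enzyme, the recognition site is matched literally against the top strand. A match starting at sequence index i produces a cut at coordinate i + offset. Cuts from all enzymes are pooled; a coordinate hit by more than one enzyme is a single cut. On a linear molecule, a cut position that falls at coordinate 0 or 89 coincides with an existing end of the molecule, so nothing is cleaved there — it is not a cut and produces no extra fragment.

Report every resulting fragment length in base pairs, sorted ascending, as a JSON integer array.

Scan for sites:
  SqiIV TAGT/3: at [27, 32] ⇒ [30, 35]
  FykIV AACGGTG/7: at [0, 8, 59, 76] ⇒ [7, 15, 66, 83]
  BxoI AGCA/0: at [39, 66] ⇒ [39, 66]

All cut coordinates (distinct, sorted): [7, 15, 30, 35, 39, 66, 83]

Fragments:
  [0,7): 7 bp
  [7,15): 8 bp
  [15,30): 15 bp
  [30,35): 5 bp
  [35,39): 4 bp
  [39,66): 27 bp
  [66,83): 17 bp
  [83,89): 6 bp

[4,5,6,7,8,15,17,27]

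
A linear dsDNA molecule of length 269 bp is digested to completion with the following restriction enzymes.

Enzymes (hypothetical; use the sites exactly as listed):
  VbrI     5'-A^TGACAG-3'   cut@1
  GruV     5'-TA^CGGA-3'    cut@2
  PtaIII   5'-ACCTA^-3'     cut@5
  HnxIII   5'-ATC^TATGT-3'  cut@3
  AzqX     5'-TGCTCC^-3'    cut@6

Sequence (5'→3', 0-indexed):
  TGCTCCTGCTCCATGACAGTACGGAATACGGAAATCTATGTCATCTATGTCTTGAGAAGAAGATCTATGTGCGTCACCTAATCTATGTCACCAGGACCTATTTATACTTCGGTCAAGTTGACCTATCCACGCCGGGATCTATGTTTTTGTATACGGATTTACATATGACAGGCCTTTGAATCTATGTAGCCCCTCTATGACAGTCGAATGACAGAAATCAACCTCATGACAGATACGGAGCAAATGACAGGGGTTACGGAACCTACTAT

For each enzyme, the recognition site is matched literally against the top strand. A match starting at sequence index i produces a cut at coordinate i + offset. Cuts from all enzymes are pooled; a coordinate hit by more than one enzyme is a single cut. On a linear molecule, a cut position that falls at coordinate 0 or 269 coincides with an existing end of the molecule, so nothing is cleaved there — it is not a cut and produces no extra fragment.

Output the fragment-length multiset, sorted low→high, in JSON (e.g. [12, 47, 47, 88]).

[1,3,4,6,6,7,8,8,9,9,9,9,11,12,12,14,14,15,15,17,17,18,20,25]

Site scan:
  VbrI (ATGACAG, off=1): starts [12, 164, 196, 207, 225, 243] → cuts [13, 165, 197, 208, 226, 244]
  GruV (TACGGA, off=2): starts [19, 26, 151, 233, 254] → cuts [21, 28, 153, 235, 256]
  PtaIII (ACCTA, off=5): starts [75, 95, 120, 260] → cuts [80, 100, 125, 265]
  HnxIII (ATCTATGT, off=3): starts [33, 42, 62, 80, 136, 179] → cuts [36, 45, 65, 83, 139, 182]
  AzqX (TGCTCC, off=6): starts [0, 6] → cuts [6, 12]

All cut coordinates (distinct, sorted): [6, 12, 13, 21, 28, 36, 45, 65, 80, 83, 100, 125, 139, 153, 165, 182, 197, 208, 226, 235, 244, 256, 265]

Fragment lengths:
  [0,6): 6 bp
  [6,12): 6 bp
  [12,13): 1 bp
  [13,21): 8 bp
  [21,28): 7 bp
  [28,36): 8 bp
  [36,45): 9 bp
  [45,65): 20 bp
  [65,80): 15 bp
  [80,83): 3 bp
  [83,100): 17 bp
  [100,125): 25 bp
  [125,139): 14 bp
  [139,153): 14 bp
  [153,165): 12 bp
  [165,182): 17 bp
  [182,197): 15 bp
  [197,208): 11 bp
  [208,226): 18 bp
  [226,235): 9 bp
  [235,244): 9 bp
  [244,256): 12 bp
  [256,265): 9 bp
  [265,269): 4 bp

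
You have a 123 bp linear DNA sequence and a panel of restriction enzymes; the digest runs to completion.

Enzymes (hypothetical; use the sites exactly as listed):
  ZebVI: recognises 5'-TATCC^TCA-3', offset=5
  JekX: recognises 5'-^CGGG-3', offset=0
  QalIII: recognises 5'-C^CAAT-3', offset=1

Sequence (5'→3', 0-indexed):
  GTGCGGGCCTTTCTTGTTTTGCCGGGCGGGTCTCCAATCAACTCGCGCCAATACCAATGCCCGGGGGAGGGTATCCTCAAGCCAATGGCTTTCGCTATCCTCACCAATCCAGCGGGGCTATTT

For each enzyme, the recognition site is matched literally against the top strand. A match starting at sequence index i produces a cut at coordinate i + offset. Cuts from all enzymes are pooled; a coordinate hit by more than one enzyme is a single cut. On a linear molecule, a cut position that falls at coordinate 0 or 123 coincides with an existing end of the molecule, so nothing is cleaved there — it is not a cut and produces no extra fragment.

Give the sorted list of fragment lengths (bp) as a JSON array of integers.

[3,4,4,6,6,7,8,8,11,14,15,18,19]

Site scan:
  ZebVI TATCCTCA/5: at [71, 95] ⇒ [76, 100]
  JekX CGGG/0: at [3, 22, 26, 61, 112] ⇒ [3, 22, 26, 61, 112]
  QalIII CCAAT/1: at [33, 47, 53, 81, 103] ⇒ [34, 48, 54, 82, 104]

All cut coordinates (distinct, sorted): [3, 22, 26, 34, 48, 54, 61, 76, 82, 100, 104, 112]

Fragments:
  [0,3): 3 bp
  [3,22): 19 bp
  [22,26): 4 bp
  [26,34): 8 bp
  [34,48): 14 bp
  [48,54): 6 bp
  [54,61): 7 bp
  [61,76): 15 bp
  [76,82): 6 bp
  [82,100): 18 bp
  [100,104): 4 bp
  [104,112): 8 bp
  [112,123): 11 bp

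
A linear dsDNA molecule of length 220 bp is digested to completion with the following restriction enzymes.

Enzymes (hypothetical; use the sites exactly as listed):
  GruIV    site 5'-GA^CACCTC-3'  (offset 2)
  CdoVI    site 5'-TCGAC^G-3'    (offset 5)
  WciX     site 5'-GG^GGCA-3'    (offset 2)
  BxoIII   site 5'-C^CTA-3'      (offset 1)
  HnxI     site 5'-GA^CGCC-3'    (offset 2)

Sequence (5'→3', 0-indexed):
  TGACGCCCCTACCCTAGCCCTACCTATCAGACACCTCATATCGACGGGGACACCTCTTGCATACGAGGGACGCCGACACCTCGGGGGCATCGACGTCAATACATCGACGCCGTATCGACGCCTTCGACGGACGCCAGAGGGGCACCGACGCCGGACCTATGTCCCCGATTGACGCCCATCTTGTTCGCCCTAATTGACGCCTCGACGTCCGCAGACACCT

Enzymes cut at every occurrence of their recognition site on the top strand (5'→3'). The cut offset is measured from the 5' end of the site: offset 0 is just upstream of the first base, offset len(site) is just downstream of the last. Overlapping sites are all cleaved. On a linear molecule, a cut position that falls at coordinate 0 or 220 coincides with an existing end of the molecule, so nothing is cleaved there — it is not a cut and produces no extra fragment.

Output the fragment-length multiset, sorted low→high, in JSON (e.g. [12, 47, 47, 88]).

[1,1,3,3,4,5,5,5,6,6,8,8,8,8,9,9,9,9,9,10,13,14,14,16,17,20]

Per-enzyme occurrences:
  GruIV GACACCTC/2: at [29, 48, 74] ⇒ [31, 50, 76]
  CdoVI TCGACG/5: at [40, 89, 103, 114, 123, 201] ⇒ [45, 94, 108, 119, 128, 206]
  WciX GGGGCA/2: at [83, 138] ⇒ [85, 140]
  BxoIII CCTA/1: at [7, 12, 18, 22, 155, 188] ⇒ [8, 13, 19, 23, 156, 189]
  HnxI GACGCC/2: at [1, 68, 105, 116, 129, 146, 170, 195] ⇒ [3, 70, 107, 118, 131, 148, 172, 197]

All cut coordinates (distinct, sorted): [3, 8, 13, 19, 23, 31, 45, 50, 70, 76, 85, 94, 107, 108, 118, 119, 128, 131, 140, 148, 156, 172, 189, 197, 206]

Fragments:
  [0,3): 3 bp
  [3,8): 5 bp
  [8,13): 5 bp
  [13,19): 6 bp
  [19,23): 4 bp
  [23,31): 8 bp
  [31,45): 14 bp
  [45,50): 5 bp
  [50,70): 20 bp
  [70,76): 6 bp
  [76,85): 9 bp
  [85,94): 9 bp
  [94,107): 13 bp
  [107,108): 1 bp
  [108,118): 10 bp
  [118,119): 1 bp
  [119,128): 9 bp
  [128,131): 3 bp
  [131,140): 9 bp
  [140,148): 8 bp
  [148,156): 8 bp
  [156,172): 16 bp
  [172,189): 17 bp
  [189,197): 8 bp
  [197,206): 9 bp
  [206,220): 14 bp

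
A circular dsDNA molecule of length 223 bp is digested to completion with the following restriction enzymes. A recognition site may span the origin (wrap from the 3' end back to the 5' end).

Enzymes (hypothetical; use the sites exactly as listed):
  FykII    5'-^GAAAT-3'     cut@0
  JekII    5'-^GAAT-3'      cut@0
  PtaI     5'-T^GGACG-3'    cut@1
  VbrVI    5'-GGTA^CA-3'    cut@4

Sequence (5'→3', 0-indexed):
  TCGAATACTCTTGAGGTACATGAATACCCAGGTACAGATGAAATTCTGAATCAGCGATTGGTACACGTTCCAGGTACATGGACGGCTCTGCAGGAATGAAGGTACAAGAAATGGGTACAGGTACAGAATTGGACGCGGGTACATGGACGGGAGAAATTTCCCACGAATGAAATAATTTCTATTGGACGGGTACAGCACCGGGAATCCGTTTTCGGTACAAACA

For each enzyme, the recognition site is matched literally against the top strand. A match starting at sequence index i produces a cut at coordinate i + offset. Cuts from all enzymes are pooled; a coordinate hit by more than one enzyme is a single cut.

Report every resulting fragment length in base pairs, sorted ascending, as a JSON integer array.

[2,3,3,3,3,4,5,5,6,8,8,8,9,9,10,11,11,12,13,13,14,15,16,16,16]

Scan for sites:
  FykII GAAAT/0: at [39, 107, 152, 168] ⇒ [39, 107, 152, 168]
  JekII GAAT/0: at [2, 21, 47, 93, 125, 164, 201] ⇒ [2, 21, 47, 93, 125, 164, 201]
  PtaI TGGACG/1: at [78, 129, 143, 182] ⇒ [79, 130, 144, 183]
  VbrVI GGTACA/4: at [14, 30, 59, 72, 100, 113, 119, 137, 188, 213] ⇒ [18, 34, 63, 76, 104, 117, 123, 141, 192, 217]

Pooled cuts: [2, 18, 21, 34, 39, 47, 63, 76, 79, 93, 104, 107, 117, 123, 125, 130, 141, 144, 152, 164, 168, 183, 192, 201, 217]

Fragments:
  2→18: 16 bp
  18→21: 3 bp
  21→34: 13 bp
  34→39: 5 bp
  39→47: 8 bp
  47→63: 16 bp
  63→76: 13 bp
  76→79: 3 bp
  79→93: 14 bp
  93→104: 11 bp
  104→107: 3 bp
  107→117: 10 bp
  117→123: 6 bp
  123→125: 2 bp
  125→130: 5 bp
  130→141: 11 bp
  141→144: 3 bp
  144→152: 8 bp
  152→164: 12 bp
  164→168: 4 bp
  168→183: 15 bp
  183→192: 9 bp
  192→201: 9 bp
  201→217: 16 bp
  217→2 (wrap): 223-217+2 = 8 bp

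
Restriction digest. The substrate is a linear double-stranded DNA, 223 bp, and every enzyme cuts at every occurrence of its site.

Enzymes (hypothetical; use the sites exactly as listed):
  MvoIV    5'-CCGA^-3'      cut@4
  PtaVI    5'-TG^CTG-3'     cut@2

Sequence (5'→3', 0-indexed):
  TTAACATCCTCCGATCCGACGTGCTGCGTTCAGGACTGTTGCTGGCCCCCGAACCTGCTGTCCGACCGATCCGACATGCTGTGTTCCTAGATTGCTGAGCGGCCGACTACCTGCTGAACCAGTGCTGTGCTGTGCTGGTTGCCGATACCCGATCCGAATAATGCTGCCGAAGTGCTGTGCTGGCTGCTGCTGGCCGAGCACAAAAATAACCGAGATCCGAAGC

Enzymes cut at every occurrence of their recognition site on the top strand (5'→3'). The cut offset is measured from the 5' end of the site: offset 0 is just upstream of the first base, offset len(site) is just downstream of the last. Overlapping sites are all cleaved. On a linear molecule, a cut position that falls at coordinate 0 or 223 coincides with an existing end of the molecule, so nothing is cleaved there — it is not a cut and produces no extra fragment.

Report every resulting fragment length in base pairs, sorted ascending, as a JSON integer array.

[3,3,4,4,4,4,5,5,5,5,5,5,5,6,7,7,7,7,7,8,8,11,11,11,12,14,16,16,18]

Scan for sites:
  MvoIV CCGA/4: at [10, 15, 48, 61, 65, 70, 102, 141, 148, 153, 166, 193, 209, 216] ⇒ [14, 19, 52, 65, 69, 74, 106, 145, 152, 157, 170, 197, 213, 220]
  PtaVI TGCTG/2: at [21, 39, 55, 76, 92, 111, 122, 127, 132, 161, 172, 177, 184, 187] ⇒ [23, 41, 57, 78, 94, 113, 124, 129, 134, 163, 174, 179, 186, 189]

Pooled cuts: [14, 19, 23, 41, 52, 57, 65, 69, 74, 78, 94, 106, 113, 124, 129, 134, 145, 152, 157, 163, 170, 174, 179, 186, 189, 197, 213, 220]

Fragment lengths:
  [0,14): 14 bp
  [14,19): 5 bp
  [19,23): 4 bp
  [23,41): 18 bp
  [41,52): 11 bp
  [52,57): 5 bp
  [57,65): 8 bp
  [65,69): 4 bp
  [69,74): 5 bp
  [74,78): 4 bp
  [78,94): 16 bp
  [94,106): 12 bp
  [106,113): 7 bp
  [113,124): 11 bp
  [124,129): 5 bp
  [129,134): 5 bp
  [134,145): 11 bp
  [145,152): 7 bp
  [152,157): 5 bp
  [157,163): 6 bp
  [163,170): 7 bp
  [170,174): 4 bp
  [174,179): 5 bp
  [179,186): 7 bp
  [186,189): 3 bp
  [189,197): 8 bp
  [197,213): 16 bp
  [213,220): 7 bp
  [220,223): 3 bp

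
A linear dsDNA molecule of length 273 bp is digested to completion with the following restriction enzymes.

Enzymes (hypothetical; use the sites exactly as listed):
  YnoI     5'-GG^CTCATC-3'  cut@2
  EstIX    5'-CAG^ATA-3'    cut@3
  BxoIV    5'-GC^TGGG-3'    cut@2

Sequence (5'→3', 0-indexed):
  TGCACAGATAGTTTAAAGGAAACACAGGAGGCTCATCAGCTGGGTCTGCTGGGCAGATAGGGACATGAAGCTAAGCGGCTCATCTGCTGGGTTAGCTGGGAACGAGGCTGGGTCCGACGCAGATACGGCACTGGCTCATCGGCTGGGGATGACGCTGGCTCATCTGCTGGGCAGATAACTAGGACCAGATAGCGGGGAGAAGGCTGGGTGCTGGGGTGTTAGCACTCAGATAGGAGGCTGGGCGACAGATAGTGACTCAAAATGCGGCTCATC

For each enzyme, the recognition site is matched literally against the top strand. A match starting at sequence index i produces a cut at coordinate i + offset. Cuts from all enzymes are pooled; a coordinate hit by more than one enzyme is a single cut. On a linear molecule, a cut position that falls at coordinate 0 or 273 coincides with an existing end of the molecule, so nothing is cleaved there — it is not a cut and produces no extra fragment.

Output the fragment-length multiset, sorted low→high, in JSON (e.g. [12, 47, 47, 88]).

Site scan:
  YnoI (GGCTCATC, off=2): starts [29, 76, 132, 156, 265] → cuts [31, 78, 134, 158, 267]
  EstIX (CAGATA, off=3): starts [4, 53, 119, 171, 185, 226, 245] → cuts [7, 56, 122, 174, 188, 229, 248]
  BxoIV (GCTGGG, off=2): starts [38, 47, 85, 94, 106, 141, 165, 202, 209, 236] → cuts [40, 49, 87, 96, 108, 143, 167, 204, 211, 238]

All cut coordinates (distinct, sorted): [7, 31, 40, 49, 56, 78, 87, 96, 108, 122, 134, 143, 158, 167, 174, 188, 204, 211, 229, 238, 248, 267]

Fragments:
  [0,7): 7 bp
  [7,31): 24 bp
  [31,40): 9 bp
  [40,49): 9 bp
  [49,56): 7 bp
  [56,78): 22 bp
  [78,87): 9 bp
  [87,96): 9 bp
  [96,108): 12 bp
  [108,122): 14 bp
  [122,134): 12 bp
  [134,143): 9 bp
  [143,158): 15 bp
  [158,167): 9 bp
  [167,174): 7 bp
  [174,188): 14 bp
  [188,204): 16 bp
  [204,211): 7 bp
  [211,229): 18 bp
  [229,238): 9 bp
  [238,248): 10 bp
  [248,267): 19 bp
  [267,273): 6 bp

[6,7,7,7,7,9,9,9,9,9,9,9,10,12,12,14,14,15,16,18,19,22,24]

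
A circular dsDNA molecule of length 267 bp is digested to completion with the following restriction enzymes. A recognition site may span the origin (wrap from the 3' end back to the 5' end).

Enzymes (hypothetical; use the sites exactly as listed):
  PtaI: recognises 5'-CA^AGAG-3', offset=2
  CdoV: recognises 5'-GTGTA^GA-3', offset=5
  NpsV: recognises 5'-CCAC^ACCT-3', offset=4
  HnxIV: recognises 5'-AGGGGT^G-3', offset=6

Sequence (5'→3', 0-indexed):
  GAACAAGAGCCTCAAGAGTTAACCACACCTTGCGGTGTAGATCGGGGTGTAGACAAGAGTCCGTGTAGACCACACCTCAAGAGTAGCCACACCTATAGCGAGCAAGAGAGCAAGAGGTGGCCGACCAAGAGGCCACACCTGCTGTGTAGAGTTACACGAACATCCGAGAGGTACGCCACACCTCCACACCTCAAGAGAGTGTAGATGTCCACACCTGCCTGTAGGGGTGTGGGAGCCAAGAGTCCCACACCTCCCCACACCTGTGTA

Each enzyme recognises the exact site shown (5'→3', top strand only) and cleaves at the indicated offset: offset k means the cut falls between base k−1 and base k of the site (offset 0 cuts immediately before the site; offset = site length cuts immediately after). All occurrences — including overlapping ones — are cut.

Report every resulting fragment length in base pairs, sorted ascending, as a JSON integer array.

Site scan:
  PtaI CAAGAG/2: at [3, 12, 53, 77, 102, 110, 125, 191, 236] ⇒ [5, 14, 55, 79, 104, 112, 127, 193, 238]
  CdoV GTGTAGA/5: at [34, 46, 62, 143, 198, 262] ⇒ [0, 39, 51, 67, 148, 203]
  NpsV CCACACCT/4: at [22, 69, 86, 132, 175, 183, 208, 244, 254] ⇒ [26, 73, 90, 136, 179, 187, 212, 248, 258]
  HnxIV AGGGGTG/6: at [222] ⇒ [228]

All cut coordinates (distinct, sorted): [0, 5, 14, 26, 39, 51, 55, 67, 73, 79, 90, 104, 112, 127, 136, 148, 179, 187, 193, 203, 212, 228, 238, 248, 258]

Fragment lengths:
  0→5: 5 bp
  5→14: 9 bp
  14→26: 12 bp
  26→39: 13 bp
  39→51: 12 bp
  51→55: 4 bp
  55→67: 12 bp
  67→73: 6 bp
  73→79: 6 bp
  79→90: 11 bp
  90→104: 14 bp
  104→112: 8 bp
  112→127: 15 bp
  127→136: 9 bp
  136→148: 12 bp
  148→179: 31 bp
  179→187: 8 bp
  187→193: 6 bp
  193→203: 10 bp
  203→212: 9 bp
  212→228: 16 bp
  228→238: 10 bp
  238→248: 10 bp
  248→258: 10 bp
  258→0 (wrap): 267-258+0 = 9 bp

[4,5,6,6,6,8,8,9,9,9,9,10,10,10,10,11,12,12,12,12,13,14,15,16,31]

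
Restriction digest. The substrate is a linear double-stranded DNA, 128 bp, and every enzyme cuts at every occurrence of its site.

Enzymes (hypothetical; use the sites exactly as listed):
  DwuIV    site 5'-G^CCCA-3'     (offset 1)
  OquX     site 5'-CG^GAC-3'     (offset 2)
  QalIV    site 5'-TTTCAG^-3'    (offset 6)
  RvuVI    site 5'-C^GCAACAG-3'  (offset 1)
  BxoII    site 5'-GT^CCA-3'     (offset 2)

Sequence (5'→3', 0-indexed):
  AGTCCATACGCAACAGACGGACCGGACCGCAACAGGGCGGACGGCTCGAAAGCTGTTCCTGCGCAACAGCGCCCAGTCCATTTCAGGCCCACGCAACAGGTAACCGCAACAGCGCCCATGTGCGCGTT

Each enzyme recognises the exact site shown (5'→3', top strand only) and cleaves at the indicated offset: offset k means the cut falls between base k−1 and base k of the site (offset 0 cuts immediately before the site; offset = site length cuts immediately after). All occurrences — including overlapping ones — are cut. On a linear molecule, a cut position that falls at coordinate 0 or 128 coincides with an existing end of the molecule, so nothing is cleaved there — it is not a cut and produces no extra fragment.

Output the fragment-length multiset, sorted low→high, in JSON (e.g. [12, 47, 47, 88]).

Scan for sites:
  DwuIV (GCCCA, off=1): starts [70, 86, 113] → cuts [71, 87, 114]
  OquX (CGGAC, off=2): starts [17, 22, 37] → cuts [19, 24, 39]
  QalIV (TTTCAG, off=6): starts [80] → cuts [86]
  RvuVI (CGCAACAG, off=1): starts [8, 27, 61, 91, 104] → cuts [9, 28, 62, 92, 105]
  BxoII (GTCCA, off=2): starts [1, 75] → cuts [3, 77]

Pooled cuts: [3, 9, 19, 24, 28, 39, 62, 71, 77, 86, 87, 92, 105, 114]

Fragment lengths:
  [0,3): 3 bp
  [3,9): 6 bp
  [9,19): 10 bp
  [19,24): 5 bp
  [24,28): 4 bp
  [28,39): 11 bp
  [39,62): 23 bp
  [62,71): 9 bp
  [71,77): 6 bp
  [77,86): 9 bp
  [86,87): 1 bp
  [87,92): 5 bp
  [92,105): 13 bp
  [105,114): 9 bp
  [114,128): 14 bp

[1,3,4,5,5,6,6,9,9,9,10,11,13,14,23]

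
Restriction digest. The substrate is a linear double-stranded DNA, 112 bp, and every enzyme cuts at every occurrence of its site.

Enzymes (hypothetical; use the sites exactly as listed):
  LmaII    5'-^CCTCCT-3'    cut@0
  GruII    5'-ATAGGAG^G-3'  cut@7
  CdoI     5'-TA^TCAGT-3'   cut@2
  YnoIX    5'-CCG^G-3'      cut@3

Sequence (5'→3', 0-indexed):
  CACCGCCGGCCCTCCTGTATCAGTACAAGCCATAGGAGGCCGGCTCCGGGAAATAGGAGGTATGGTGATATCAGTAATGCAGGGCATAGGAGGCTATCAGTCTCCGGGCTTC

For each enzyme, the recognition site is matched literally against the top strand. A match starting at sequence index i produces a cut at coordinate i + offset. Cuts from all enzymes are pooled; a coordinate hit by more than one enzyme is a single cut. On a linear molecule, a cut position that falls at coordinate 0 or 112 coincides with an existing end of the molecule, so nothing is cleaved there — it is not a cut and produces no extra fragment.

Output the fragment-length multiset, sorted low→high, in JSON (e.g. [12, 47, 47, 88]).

[2,4,4,6,6,8,9,10,11,11,19,22]

Per-enzyme occurrences:
  LmaII (CCTCCT, off=0): starts [10] → cuts [10]
  GruII (ATAGGAGG, off=7): starts [31, 52, 85] → cuts [38, 59, 92]
  CdoI (TATCAGT, off=2): starts [17, 68, 94] → cuts [19, 70, 96]
  YnoIX (CCGG, off=3): starts [5, 39, 45, 103] → cuts [8, 42, 48, 106]

Pooled cuts: [8, 10, 19, 38, 42, 48, 59, 70, 92, 96, 106]

Fragment lengths:
  [0,8): 8 bp
  [8,10): 2 bp
  [10,19): 9 bp
  [19,38): 19 bp
  [38,42): 4 bp
  [42,48): 6 bp
  [48,59): 11 bp
  [59,70): 11 bp
  [70,92): 22 bp
  [92,96): 4 bp
  [96,106): 10 bp
  [106,112): 6 bp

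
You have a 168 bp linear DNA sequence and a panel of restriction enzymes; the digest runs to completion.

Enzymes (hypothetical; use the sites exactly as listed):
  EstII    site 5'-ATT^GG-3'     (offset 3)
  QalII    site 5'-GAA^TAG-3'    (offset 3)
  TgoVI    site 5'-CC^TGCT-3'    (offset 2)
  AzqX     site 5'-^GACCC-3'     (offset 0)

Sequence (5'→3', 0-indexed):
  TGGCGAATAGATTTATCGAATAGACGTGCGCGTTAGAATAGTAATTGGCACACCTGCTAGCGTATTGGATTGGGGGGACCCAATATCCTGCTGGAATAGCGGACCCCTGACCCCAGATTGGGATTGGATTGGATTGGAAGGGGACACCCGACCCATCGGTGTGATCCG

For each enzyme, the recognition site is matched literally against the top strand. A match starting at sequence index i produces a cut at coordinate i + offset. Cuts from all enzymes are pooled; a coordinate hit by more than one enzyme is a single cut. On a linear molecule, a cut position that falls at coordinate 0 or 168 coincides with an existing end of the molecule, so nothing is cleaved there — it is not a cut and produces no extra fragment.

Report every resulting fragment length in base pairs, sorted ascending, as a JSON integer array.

Site scan:
  EstII ATTGG/3: at [43, 63, 68, 116, 122, 127, 132] ⇒ [46, 66, 71, 119, 125, 130, 135]
  QalII GAATAG/3: at [4, 17, 35, 93] ⇒ [7, 20, 38, 96]
  TgoVI CCTGCT/2: at [52, 86] ⇒ [54, 88]
  AzqX GACCC/0: at [76, 101, 108, 149] ⇒ [76, 101, 108, 149]

Pooled cuts: [7, 20, 38, 46, 54, 66, 71, 76, 88, 96, 101, 108, 119, 125, 130, 135, 149]

Fragment lengths:
  [0,7): 7 bp
  [7,20): 13 bp
  [20,38): 18 bp
  [38,46): 8 bp
  [46,54): 8 bp
  [54,66): 12 bp
  [66,71): 5 bp
  [71,76): 5 bp
  [76,88): 12 bp
  [88,96): 8 bp
  [96,101): 5 bp
  [101,108): 7 bp
  [108,119): 11 bp
  [119,125): 6 bp
  [125,130): 5 bp
  [130,135): 5 bp
  [135,149): 14 bp
  [149,168): 19 bp

[5,5,5,5,5,6,7,7,8,8,8,11,12,12,13,14,18,19]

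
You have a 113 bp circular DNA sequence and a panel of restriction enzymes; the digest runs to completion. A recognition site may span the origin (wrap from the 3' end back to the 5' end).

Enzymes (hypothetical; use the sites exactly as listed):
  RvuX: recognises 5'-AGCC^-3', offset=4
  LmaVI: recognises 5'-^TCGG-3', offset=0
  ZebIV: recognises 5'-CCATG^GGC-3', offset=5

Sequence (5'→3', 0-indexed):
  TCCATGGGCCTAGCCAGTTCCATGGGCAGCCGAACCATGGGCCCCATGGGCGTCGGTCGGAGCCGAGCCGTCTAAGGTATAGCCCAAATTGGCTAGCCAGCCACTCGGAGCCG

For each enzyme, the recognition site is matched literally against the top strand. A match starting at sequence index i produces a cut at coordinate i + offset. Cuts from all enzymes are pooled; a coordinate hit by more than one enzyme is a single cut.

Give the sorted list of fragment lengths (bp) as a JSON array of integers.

Scan for sites:
  RvuX AGCC/4: at [11, 27, 60, 65, 80, 94, 98, 108] ⇒ [15, 31, 64, 69, 84, 98, 102, 112]
  LmaVI TCGG/0: at [52, 56, 104] ⇒ [52, 56, 104]
  ZebIV CCATGGGC/5: at [1, 19, 34, 43] ⇒ [6, 24, 39, 48]

All cut coordinates (distinct, sorted): [6, 15, 24, 31, 39, 48, 52, 56, 64, 69, 84, 98, 102, 104, 112]

Fragment lengths:
  6→15: 9 bp
  15→24: 9 bp
  24→31: 7 bp
  31→39: 8 bp
  39→48: 9 bp
  48→52: 4 bp
  52→56: 4 bp
  56→64: 8 bp
  64→69: 5 bp
  69→84: 15 bp
  84→98: 14 bp
  98→102: 4 bp
  102→104: 2 bp
  104→112: 8 bp
  112→6 (wrap): 113-112+6 = 7 bp

[2,4,4,4,5,7,7,8,8,8,9,9,9,14,15]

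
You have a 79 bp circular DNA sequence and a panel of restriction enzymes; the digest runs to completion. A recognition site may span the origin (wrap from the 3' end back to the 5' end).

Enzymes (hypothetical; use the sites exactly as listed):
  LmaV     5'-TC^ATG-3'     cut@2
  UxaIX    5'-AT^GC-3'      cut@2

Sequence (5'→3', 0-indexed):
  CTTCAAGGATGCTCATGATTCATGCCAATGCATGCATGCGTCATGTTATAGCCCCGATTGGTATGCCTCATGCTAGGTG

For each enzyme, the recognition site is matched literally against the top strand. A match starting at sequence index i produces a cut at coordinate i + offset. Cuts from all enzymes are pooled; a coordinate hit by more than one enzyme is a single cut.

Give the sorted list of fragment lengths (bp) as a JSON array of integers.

Scan for sites:
  LmaV (TCATG, off=2): starts [12, 19, 40, 67] → cuts [14, 21, 42, 69]
  UxaIX (ATGC, off=2): starts [8, 21, 27, 31, 35, 62, 69] → cuts [10, 23, 29, 33, 37, 64, 71]

All cut coordinates (distinct, sorted): [10, 14, 21, 23, 29, 33, 37, 42, 64, 69, 71]

Fragments:
  10→14: 4 bp
  14→21: 7 bp
  21→23: 2 bp
  23→29: 6 bp
  29→33: 4 bp
  33→37: 4 bp
  37→42: 5 bp
  42→64: 22 bp
  64→69: 5 bp
  69→71: 2 bp
  71→10 (wrap): 79-71+10 = 18 bp

[2,2,4,4,4,5,5,6,7,18,22]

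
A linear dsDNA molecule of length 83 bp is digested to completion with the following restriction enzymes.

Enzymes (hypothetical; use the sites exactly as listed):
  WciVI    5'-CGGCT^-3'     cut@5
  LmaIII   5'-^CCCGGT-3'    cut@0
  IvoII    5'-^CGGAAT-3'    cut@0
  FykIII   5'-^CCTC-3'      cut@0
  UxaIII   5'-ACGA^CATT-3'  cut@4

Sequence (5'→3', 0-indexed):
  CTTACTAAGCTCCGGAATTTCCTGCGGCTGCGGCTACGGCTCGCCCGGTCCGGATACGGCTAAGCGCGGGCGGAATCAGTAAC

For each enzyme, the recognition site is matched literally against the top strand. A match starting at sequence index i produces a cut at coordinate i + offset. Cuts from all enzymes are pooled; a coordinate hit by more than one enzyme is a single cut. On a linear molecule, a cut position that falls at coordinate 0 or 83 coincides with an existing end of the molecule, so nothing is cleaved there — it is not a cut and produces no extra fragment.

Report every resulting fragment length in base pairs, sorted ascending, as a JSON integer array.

Site scan:
  WciVI CGGCT/5: at [24, 30, 36, 56] ⇒ [29, 35, 41, 61]
  LmaIII CCCGGT/0: at [43] ⇒ [43]
  IvoII CGGAAT/0: at [12, 70] ⇒ [12, 70]
  FykIII (CCTC, off=0): no sites
  UxaIII (ACGACATT, off=4): no sites

Pooled cuts: [12, 29, 35, 41, 43, 61, 70]

Fragments:
  [0,12): 12 bp
  [12,29): 17 bp
  [29,35): 6 bp
  [35,41): 6 bp
  [41,43): 2 bp
  [43,61): 18 bp
  [61,70): 9 bp
  [70,83): 13 bp

[2,6,6,9,12,13,17,18]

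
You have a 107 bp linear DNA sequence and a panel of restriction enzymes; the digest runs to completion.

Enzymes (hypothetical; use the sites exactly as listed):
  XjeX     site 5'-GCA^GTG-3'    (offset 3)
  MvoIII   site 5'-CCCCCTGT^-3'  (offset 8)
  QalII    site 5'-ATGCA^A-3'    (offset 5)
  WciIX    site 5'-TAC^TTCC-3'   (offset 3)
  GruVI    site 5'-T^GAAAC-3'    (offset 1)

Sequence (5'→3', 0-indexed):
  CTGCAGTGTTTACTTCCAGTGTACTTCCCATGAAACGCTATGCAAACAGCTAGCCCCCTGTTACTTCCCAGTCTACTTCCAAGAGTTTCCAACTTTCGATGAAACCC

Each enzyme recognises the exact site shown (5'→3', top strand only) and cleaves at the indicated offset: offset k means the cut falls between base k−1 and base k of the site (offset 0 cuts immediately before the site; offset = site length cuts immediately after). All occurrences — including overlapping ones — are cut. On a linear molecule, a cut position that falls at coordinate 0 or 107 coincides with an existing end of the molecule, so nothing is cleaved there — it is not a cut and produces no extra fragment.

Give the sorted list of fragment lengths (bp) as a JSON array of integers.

[3,5,7,7,8,11,12,13,17,24]

Scan for sites:
  XjeX GCAGTG/3: at [2] ⇒ [5]
  MvoIII CCCCCTGT/8: at [53] ⇒ [61]
  QalII ATGCAA/5: at [39] ⇒ [44]
  WciIX TACTTCC/3: at [10, 21, 61, 73] ⇒ [13, 24, 64, 76]
  GruVI TGAAAC/1: at [30, 99] ⇒ [31, 100]

All cut coordinates (distinct, sorted): [5, 13, 24, 31, 44, 61, 64, 76, 100]

Fragments:
  [0,5): 5 bp
  [5,13): 8 bp
  [13,24): 11 bp
  [24,31): 7 bp
  [31,44): 13 bp
  [44,61): 17 bp
  [61,64): 3 bp
  [64,76): 12 bp
  [76,100): 24 bp
  [100,107): 7 bp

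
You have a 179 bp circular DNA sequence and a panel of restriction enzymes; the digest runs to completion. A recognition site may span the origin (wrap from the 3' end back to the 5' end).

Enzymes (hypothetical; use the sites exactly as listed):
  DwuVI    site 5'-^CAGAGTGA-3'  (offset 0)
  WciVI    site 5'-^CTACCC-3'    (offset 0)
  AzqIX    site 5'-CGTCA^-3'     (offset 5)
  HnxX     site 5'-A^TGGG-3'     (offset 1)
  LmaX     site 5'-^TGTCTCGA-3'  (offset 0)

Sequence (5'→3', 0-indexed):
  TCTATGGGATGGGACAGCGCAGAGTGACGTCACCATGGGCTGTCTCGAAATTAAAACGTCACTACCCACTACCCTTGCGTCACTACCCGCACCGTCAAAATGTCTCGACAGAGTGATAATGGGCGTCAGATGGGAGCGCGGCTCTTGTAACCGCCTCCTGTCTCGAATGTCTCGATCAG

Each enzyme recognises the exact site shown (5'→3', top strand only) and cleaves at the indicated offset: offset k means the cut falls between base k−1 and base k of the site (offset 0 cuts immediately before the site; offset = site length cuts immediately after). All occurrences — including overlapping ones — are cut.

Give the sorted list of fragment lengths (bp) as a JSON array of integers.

[2,3,3,5,5,7,8,9,9,10,11,13,14,15,16,21,28]

Per-enzyme occurrences:
  DwuVI (CAGAGTGA, off=0): starts [19, 108] → cuts [19, 108]
  WciVI (CTACCC, off=0): starts [61, 68, 82] → cuts [61, 68, 82]
  AzqIX (CGTCA, off=5): starts [27, 56, 77, 92, 123] → cuts [32, 61, 82, 97, 128]
  HnxX (ATGGG, off=1): starts [3, 8, 34, 118, 129] → cuts [4, 9, 35, 119, 130]
  LmaX (TGTCTCGA, off=0): starts [40, 100, 158, 167] → cuts [40, 100, 158, 167]

Pooled cuts: [4, 9, 19, 32, 35, 40, 61, 68, 82, 97, 100, 108, 119, 128, 130, 158, 167]

Fragment lengths:
  4→9: 5 bp
  9→19: 10 bp
  19→32: 13 bp
  32→35: 3 bp
  35→40: 5 bp
  40→61: 21 bp
  61→68: 7 bp
  68→82: 14 bp
  82→97: 15 bp
  97→100: 3 bp
  100→108: 8 bp
  108→119: 11 bp
  119→128: 9 bp
  128→130: 2 bp
  130→158: 28 bp
  158→167: 9 bp
  167→4 (wrap): 179-167+4 = 16 bp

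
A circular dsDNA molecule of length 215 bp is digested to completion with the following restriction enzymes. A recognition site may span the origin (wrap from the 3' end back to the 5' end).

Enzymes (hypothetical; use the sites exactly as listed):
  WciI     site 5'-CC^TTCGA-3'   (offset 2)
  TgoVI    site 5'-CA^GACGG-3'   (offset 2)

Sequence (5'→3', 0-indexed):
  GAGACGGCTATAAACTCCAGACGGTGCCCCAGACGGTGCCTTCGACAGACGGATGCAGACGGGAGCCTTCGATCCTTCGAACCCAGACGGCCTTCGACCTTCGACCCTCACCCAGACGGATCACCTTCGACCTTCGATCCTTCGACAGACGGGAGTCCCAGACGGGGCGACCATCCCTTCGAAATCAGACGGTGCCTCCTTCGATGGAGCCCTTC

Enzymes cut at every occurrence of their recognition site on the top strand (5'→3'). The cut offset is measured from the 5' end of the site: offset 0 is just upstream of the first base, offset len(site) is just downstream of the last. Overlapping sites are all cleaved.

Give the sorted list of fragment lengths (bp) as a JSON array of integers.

Site scan:
  WciI (CCTTCGA, off=2): starts [38, 65, 73, 90, 97, 123, 130, 138, 175, 197, 210] → cuts [40, 67, 75, 92, 99, 125, 132, 140, 177, 199, 212]
  TgoVI (CAGACGG, off=2): starts [17, 29, 45, 55, 83, 112, 145, 158, 185] → cuts [19, 31, 47, 57, 85, 114, 147, 160, 187]

Pooled cuts: [19, 31, 40, 47, 57, 67, 75, 85, 92, 99, 114, 125, 132, 140, 147, 160, 177, 187, 199, 212]

Fragment lengths:
  19→31: 12 bp
  31→40: 9 bp
  40→47: 7 bp
  47→57: 10 bp
  57→67: 10 bp
  67→75: 8 bp
  75→85: 10 bp
  85→92: 7 bp
  92→99: 7 bp
  99→114: 15 bp
  114→125: 11 bp
  125→132: 7 bp
  132→140: 8 bp
  140→147: 7 bp
  147→160: 13 bp
  160→177: 17 bp
  177→187: 10 bp
  187→199: 12 bp
  199→212: 13 bp
  212→19 (wrap): 215-212+19 = 22 bp

[7,7,7,7,7,8,8,9,10,10,10,10,11,12,12,13,13,15,17,22]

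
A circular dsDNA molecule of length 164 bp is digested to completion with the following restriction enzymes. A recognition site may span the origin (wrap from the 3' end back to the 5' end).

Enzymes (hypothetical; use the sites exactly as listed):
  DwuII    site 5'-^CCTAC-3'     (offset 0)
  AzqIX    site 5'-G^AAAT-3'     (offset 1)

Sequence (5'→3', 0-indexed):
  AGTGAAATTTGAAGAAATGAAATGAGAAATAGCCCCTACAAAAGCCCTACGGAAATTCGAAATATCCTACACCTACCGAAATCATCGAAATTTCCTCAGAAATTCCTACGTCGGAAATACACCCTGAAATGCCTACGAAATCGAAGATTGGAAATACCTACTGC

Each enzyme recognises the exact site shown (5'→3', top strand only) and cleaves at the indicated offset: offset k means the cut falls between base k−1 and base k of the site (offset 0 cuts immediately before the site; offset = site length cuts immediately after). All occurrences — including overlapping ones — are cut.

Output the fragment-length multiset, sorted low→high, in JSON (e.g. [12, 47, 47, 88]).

Scan for sites:
  DwuII (CCTAC, off=0): starts [34, 45, 65, 71, 104, 131, 156] → cuts [34, 45, 65, 71, 104, 131, 156]
  AzqIX (GAAAT, off=1): starts [3, 13, 18, 25, 51, 58, 77, 86, 98, 113, 125, 136, 150] → cuts [4, 14, 19, 26, 52, 59, 78, 87, 99, 114, 126, 137, 151]

Pooled cuts: [4, 14, 19, 26, 34, 45, 52, 59, 65, 71, 78, 87, 99, 104, 114, 126, 131, 137, 151, 156]

Fragments:
  4→14: 10 bp
  14→19: 5 bp
  19→26: 7 bp
  26→34: 8 bp
  34→45: 11 bp
  45→52: 7 bp
  52→59: 7 bp
  59→65: 6 bp
  65→71: 6 bp
  71→78: 7 bp
  78→87: 9 bp
  87→99: 12 bp
  99→104: 5 bp
  104→114: 10 bp
  114→126: 12 bp
  126→131: 5 bp
  131→137: 6 bp
  137→151: 14 bp
  151→156: 5 bp
  156→4 (wrap): 164-156+4 = 12 bp

[5,5,5,5,6,6,6,7,7,7,7,8,9,10,10,11,12,12,12,14]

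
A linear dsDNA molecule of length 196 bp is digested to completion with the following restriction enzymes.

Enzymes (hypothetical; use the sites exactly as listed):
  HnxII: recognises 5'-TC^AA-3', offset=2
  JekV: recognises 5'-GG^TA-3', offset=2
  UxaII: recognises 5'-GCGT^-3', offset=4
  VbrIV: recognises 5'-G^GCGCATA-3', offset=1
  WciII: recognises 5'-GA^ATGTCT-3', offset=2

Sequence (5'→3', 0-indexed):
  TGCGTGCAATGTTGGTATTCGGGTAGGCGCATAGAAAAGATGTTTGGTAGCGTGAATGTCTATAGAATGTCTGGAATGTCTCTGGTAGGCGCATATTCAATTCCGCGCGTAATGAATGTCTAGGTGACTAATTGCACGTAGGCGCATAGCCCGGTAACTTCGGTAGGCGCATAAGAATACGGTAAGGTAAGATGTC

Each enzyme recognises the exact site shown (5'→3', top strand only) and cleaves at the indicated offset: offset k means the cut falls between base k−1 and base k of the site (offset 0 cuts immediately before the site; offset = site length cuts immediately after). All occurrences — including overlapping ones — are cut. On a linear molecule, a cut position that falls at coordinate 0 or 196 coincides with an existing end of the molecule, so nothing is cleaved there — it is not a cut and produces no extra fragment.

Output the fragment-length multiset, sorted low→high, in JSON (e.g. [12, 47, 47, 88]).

[2,3,3,3,5,5,5,6,8,9,9,9,10,10,10,11,12,13,16,21,26]

Site scan:
  HnxII (TCAA, off=2): starts [96] → cuts [98]
  JekV (GGTA, off=2): starts [13, 21, 45, 83, 152, 161, 180, 185] → cuts [15, 23, 47, 85, 154, 163, 182, 187]
  UxaII (GCGT, off=4): starts [1, 49, 106] → cuts [5, 53, 110]
  VbrIV (GGCGCATA, off=1): starts [25, 87, 140, 165] → cuts [26, 88, 141, 166]
  WciII (GAATGTCT, off=2): starts [53, 64, 73, 113] → cuts [55, 66, 75, 115]

All cut coordinates (distinct, sorted): [5, 15, 23, 26, 47, 53, 55, 66, 75, 85, 88, 98, 110, 115, 141, 154, 163, 166, 182, 187]

Fragments:
  [0,5): 5 bp
  [5,15): 10 bp
  [15,23): 8 bp
  [23,26): 3 bp
  [26,47): 21 bp
  [47,53): 6 bp
  [53,55): 2 bp
  [55,66): 11 bp
  [66,75): 9 bp
  [75,85): 10 bp
  [85,88): 3 bp
  [88,98): 10 bp
  [98,110): 12 bp
  [110,115): 5 bp
  [115,141): 26 bp
  [141,154): 13 bp
  [154,163): 9 bp
  [163,166): 3 bp
  [166,182): 16 bp
  [182,187): 5 bp
  [187,196): 9 bp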